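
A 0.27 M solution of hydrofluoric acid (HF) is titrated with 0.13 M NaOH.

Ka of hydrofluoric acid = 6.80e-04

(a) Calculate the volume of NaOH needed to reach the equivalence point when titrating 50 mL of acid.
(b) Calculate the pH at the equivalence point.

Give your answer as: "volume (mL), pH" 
V = 103.8 mL, pH = 8.06

(a) At equivalence: moles acid = moles base.
moles acid = 0.27 × 0.05 = 0.0135 mol; V_NaOH = 0.0135/0.13 = 0.1038 L = 103.8 mL.
(b) At equivalence, all acid → conjugate base A⁻ at [A⁻] = 0.0135/0.1538 = 0.08775 M.
Kb = Kw/Ka = 1.0e-14/6.80e-04 = 1.471e-11; [OH⁻] = √(Kb·[A⁻]) = 1.136e-06; pOH = 5.94; pH = 14 − pOH = 8.06.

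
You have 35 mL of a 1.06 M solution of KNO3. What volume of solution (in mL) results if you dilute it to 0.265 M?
Using M₁V₁ = M₂V₂:
1.06 × 35 = 0.265 × V₂
V₂ = (1.06 × 35) / 0.265 = 140 mL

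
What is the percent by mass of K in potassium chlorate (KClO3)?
Mass of K in formula = 39.1 × 1 = 39.1 g/mol
Molar mass = 122.55 g/mol
% K = (39.1/122.55) × 100% = 31.91%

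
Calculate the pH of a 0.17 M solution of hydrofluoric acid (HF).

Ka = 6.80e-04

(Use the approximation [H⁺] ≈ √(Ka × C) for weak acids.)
pH = 1.97

[H⁺] = √(Ka × C) = √(6.80e-04 × 0.17) = 1.0752e-02. pH = -log(1.0752e-02)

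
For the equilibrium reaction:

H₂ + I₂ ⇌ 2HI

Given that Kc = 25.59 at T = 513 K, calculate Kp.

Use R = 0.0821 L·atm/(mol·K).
K_p = 25.5900

Δn = (moles gaseous products) − (moles gaseous reactants) = 0
T = 513 K; RT = 0.0821 × 513 = 42.1173
Kp = Kc·(RT)^Δn = 25.59 × (42.1173)^0 = 25.59 × 1 = 25.5900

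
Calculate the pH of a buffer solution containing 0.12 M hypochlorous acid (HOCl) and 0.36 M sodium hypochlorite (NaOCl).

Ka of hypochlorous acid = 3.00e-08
pH = 8.00

pKa = -log(3.00e-08) = 7.52. pH = pKa + log([A⁻]/[HA]) = 7.52 + log(0.36/0.12)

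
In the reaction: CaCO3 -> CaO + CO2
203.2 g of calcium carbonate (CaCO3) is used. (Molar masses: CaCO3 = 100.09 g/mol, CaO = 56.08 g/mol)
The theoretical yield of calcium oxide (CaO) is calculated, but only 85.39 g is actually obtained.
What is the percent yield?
Moles of CaCO3 = 203.2 g ÷ 100.09 g/mol = 2.03017 mol
Mole ratio: 1 mol CaO / 1 mol CaCO3
Moles of CaO = 2.03017 × (1/1) = 2.03017 mol
Theoretical yield = 2.03017 mol × 56.08 g/mol = 113.85 g
Actual yield = 85.39 g
Percent yield = (85.39 / 113.85) × 100% = 75.0%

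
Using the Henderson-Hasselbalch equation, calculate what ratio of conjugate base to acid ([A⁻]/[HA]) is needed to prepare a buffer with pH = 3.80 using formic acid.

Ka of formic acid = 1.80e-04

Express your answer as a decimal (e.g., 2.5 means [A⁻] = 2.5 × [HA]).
[A⁻]/[HA] = 1.136

pKa = −log(1.80e-04) = 3.7447. pH = pKa + log([A⁻]/[HA]). 3.80 = 3.7447 + log(ratio). log(ratio) = 3.80 − 3.7447 = 0.0553. ratio = 10^(0.0553) = 1.136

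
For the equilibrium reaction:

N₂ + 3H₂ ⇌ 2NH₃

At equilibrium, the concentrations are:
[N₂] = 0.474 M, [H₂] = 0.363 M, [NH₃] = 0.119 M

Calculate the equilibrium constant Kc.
K_c = 0.6246

Kc = ([NH₃]^2) / ([N₂] × [H₂]^3)
   = ((0.119)^2) / ((0.474)·(0.363)^3)
   = 0.014161 / 0.022672 = 0.6246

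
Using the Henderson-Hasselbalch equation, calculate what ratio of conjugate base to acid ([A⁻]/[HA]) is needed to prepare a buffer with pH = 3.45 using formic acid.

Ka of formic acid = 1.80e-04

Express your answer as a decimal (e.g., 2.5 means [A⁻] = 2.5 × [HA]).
[A⁻]/[HA] = 0.507

pKa = −log(1.80e-04) = 3.7447. pH = pKa + log([A⁻]/[HA]). 3.45 = 3.7447 + log(ratio). log(ratio) = 3.45 − 3.7447 = -0.2947. ratio = 10^(-0.2947) = 0.507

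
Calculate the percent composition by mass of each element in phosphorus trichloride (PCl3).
P: 22.55%, Cl: 77.45%

Molar mass of PCl3 = 137.32 g/mol
% P = (1 × 30.97) / 137.32 × 100% = 30.97 / 137.32 × 100% = 22.55%
% Cl = (3 × 35.45) / 137.32 × 100% = 106.35 / 137.32 × 100% = 77.45%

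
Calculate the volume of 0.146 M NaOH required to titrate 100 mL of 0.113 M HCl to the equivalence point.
V_{base} = 77.4 mL

At equivalence: moles acid = moles base.
moles HCl = 0.113 M × 0.1 L = 0.0113 mol
V_NaOH = 0.0113 mol ÷ 0.146 M = 0.0774 L = 77.4 mL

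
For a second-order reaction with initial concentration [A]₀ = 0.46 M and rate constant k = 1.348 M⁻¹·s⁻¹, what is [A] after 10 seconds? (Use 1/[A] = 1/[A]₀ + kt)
0.0639 M

1/[A] = 1/[A]₀ + k·t = 1/0.46 + (1.348)·(10) = 2.1739 + 13.4800 = 15.6539
[A] = 1/15.6539 = 0.0639 M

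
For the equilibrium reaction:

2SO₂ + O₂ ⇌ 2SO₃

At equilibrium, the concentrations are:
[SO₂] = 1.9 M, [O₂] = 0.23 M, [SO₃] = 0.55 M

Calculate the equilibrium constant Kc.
K_c = 0.3643

Kc = ([SO₃]^2) / ([SO₂]^2 × [O₂])
   = ((0.55)^2) / ((1.9)^2·(0.23))
   = 0.3025 / 0.8303 = 0.3643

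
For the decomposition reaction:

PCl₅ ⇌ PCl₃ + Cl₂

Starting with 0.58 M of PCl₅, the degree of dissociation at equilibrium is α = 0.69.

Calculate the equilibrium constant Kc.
K_c = 0.8908

x = α·[A]₀ = 0.69 × 0.58 = 0.4002 M dissociated.
At eq: [PCl₅] = 0.58 − 0.4002 = 0.1798 M; [PCl₃] = [Cl₂] = x = 0.4002 M.
Kc = [PCl₃][Cl₂]/[PCl₅] = (0.4002)²/0.1798 = 0.8908.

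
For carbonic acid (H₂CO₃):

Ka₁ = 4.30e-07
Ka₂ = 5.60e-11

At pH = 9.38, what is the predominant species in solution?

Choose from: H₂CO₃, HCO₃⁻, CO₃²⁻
HCO₃⁻

pKa1 = 6.37, pKa2 = 10.25. Each pKa is the crossover between adjacent species; pH = 9.38 lies in the region where HCO₃⁻ predominates.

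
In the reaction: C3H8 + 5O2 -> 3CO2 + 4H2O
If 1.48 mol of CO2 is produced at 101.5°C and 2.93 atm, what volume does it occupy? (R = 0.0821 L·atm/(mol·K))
T = 101.5°C + 273.15 = 374.65 K
V = nRT/P = (1.48 × 0.0821 × 374.65) / 2.93
V = 15.54 L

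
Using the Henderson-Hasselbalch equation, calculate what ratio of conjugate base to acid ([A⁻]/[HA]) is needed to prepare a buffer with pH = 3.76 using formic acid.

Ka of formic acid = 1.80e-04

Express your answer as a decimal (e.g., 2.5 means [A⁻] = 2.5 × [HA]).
[A⁻]/[HA] = 1.036

pKa = −log(1.80e-04) = 3.7447. pH = pKa + log([A⁻]/[HA]). 3.76 = 3.7447 + log(ratio). log(ratio) = 3.76 − 3.7447 = 0.0153. ratio = 10^(0.0153) = 1.036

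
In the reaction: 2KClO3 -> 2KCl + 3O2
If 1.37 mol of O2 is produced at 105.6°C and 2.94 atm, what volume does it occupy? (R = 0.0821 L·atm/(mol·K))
T = 105.6°C + 273.15 = 378.75 K
V = nRT/P = (1.37 × 0.0821 × 378.75) / 2.94
V = 14.49 L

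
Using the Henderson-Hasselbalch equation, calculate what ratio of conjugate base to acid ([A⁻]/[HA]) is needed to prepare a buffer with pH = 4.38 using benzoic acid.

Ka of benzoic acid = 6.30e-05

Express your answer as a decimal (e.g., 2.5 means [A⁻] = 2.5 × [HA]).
[A⁻]/[HA] = 1.511

pKa = −log(6.30e-05) = 4.2007. pH = pKa + log([A⁻]/[HA]). 4.38 = 4.2007 + log(ratio). log(ratio) = 4.38 − 4.2007 = 0.1793. ratio = 10^(0.1793) = 1.511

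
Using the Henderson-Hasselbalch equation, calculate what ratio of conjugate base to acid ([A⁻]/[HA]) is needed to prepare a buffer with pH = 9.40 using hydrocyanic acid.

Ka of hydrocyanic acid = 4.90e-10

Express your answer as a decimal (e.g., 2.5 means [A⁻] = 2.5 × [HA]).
[A⁻]/[HA] = 1.231

pKa = −log(4.90e-10) = 9.3098. pH = pKa + log([A⁻]/[HA]). 9.40 = 9.3098 + log(ratio). log(ratio) = 9.40 − 9.3098 = 0.0902. ratio = 10^(0.0902) = 1.231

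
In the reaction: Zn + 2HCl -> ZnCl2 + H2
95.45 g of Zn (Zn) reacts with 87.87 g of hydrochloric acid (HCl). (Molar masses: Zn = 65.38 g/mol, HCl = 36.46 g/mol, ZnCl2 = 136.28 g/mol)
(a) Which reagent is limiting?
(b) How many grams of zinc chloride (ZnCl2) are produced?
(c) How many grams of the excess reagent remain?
(a) HCl, (b) 164.2 g, (c) 16.67 g

Moles of Zn = 95.45 g ÷ 65.38 g/mol = 1.45993 mol
Moles of HCl = 87.87 g ÷ 36.46 g/mol = 2.41004 mol
Moles ÷ coefficient: Zn: 1.45993/1 = 1.46, HCl: 2.41004/2 = 1.205
(a) HCl has the smaller value, so HCl is the limiting reagent.
(b) Moles of ZnCl2 = 2.41004 mol HCl × (1/2) = 1.20502 mol; mass = 1.20502 mol × 136.28 g/mol = 164.2 g
(c) Zn consumed = 2.41004 × (1/2) = 1.20502 mol; remaining = 1.45993 − 1.20502 = 0.254907 mol; mass = 0.254907 mol × 65.38 g/mol = 16.67 g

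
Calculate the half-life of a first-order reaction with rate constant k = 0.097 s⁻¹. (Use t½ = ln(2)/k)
7.15 s

t½ = ln(2)/k = 0.6931/0.097 = 7.15 s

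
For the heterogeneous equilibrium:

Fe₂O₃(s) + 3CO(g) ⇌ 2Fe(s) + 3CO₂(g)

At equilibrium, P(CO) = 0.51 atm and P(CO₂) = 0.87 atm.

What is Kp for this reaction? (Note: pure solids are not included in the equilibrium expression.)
K_p = 4.964

Solids (Fe₂O₃, Fe) are excluded.
Kp = P(CO₂)³/P(CO)³ = (0.87)³/(0.51)³ = 0.6585/0.1327 = 4.964.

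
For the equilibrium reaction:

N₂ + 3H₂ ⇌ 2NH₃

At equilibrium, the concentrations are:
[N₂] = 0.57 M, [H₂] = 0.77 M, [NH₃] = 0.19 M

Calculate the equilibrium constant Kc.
K_c = 0.1387

Kc = ([NH₃]^2) / ([N₂] × [H₂]^3)
   = ((0.19)^2) / ((0.57)·(0.77)^3)
   = 0.0361 / 0.26022 = 0.1387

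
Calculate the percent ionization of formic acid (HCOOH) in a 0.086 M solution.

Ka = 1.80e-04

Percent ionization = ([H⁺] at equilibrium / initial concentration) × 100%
Percent ionization = 4.47%

Let x = [H⁺]. Ka = x²/(C - x) ⇒ x² + (1.80e-04)x - (1.80e-04)(0.086) = 0. x = 3.8455e-03. Percent = (3.8455e-03/0.086) × 100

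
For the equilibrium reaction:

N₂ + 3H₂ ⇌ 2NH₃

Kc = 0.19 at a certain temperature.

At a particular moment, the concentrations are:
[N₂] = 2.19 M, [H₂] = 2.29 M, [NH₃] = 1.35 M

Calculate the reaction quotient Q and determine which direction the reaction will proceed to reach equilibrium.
Q = 0.069, Q < K, reaction proceeds forward (toward products)

Q = ([NH₃]^2) / ([N₂] × [H₂]^3)
  = ((1.35)^2) / ((2.19)·(2.29)^3) = 1.8225/26.3 = 0.0693
Since Q = 0.0693 < Kc = 0.19, the reaction proceeds forward (toward products) to reach equilibrium.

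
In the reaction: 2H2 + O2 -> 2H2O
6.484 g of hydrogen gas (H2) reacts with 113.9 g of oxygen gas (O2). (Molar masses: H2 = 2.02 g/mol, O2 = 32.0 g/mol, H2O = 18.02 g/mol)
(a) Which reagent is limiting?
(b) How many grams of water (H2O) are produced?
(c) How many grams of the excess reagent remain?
(a) H2, (b) 57.84 g, (c) 62.54 g

Moles of H2 = 6.484 g ÷ 2.02 g/mol = 3.2099 mol
Moles of O2 = 113.9 g ÷ 32.0 g/mol = 3.55938 mol
Moles ÷ coefficient: H2: 3.2099/2 = 1.605, O2: 3.55938/1 = 3.559
(a) H2 has the smaller value, so H2 is the limiting reagent.
(b) Moles of H2O = 3.2099 mol H2 × (2/2) = 3.2099 mol; mass = 3.2099 mol × 18.02 g/mol = 57.84 g
(c) O2 consumed = 3.2099 × (1/2) = 1.60495 mol; remaining = 3.55938 − 1.60495 = 1.95442 mol; mass = 1.95442 mol × 32.0 g/mol = 62.54 g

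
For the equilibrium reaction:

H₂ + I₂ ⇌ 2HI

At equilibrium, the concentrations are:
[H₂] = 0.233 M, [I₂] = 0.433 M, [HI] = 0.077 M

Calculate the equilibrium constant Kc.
K_c = 0.0588

Kc = ([HI]^2) / ([H₂] × [I₂])
   = ((0.077)^2) / ((0.233)·(0.433))
   = 0.005929 / 0.10089 = 0.0588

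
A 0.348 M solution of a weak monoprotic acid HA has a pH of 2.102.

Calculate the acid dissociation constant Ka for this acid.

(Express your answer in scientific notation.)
K_a = 1.84e-04

[H⁺] = 10^(−pH) = 10^(−2.102) = 7.907e-03 M. For HA ⇌ H⁺ + A⁻, Ka = x²/(C − x) = (7.907e-03)²/(0.348 − 7.907e-03) = 1.84e-04.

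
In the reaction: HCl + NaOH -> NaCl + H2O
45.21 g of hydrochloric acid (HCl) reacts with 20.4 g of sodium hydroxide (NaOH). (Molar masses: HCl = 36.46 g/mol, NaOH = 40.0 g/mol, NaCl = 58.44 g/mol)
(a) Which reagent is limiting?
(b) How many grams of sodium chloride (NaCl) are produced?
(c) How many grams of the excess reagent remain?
(a) NaOH, (b) 29.8 g, (c) 26.62 g

Moles of HCl = 45.21 g ÷ 36.46 g/mol = 1.23999 mol
Moles of NaOH = 20.4 g ÷ 40.0 g/mol = 0.51 mol
Moles ÷ coefficient: HCl: 1.23999/1 = 1.24, NaOH: 0.51/1 = 0.51
(a) NaOH has the smaller value, so NaOH is the limiting reagent.
(b) Moles of NaCl = 0.51 mol NaOH × (1/1) = 0.51 mol; mass = 0.51 mol × 58.44 g/mol = 29.8 g
(c) HCl consumed = 0.51 × (1/1) = 0.51 mol; remaining = 1.23999 − 0.51 = 0.729989 mol; mass = 0.729989 mol × 36.46 g/mol = 26.62 g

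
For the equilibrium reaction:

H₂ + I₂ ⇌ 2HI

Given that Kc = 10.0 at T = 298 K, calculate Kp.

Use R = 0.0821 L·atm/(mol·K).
K_p = 10.0000

Δn = (moles gaseous products) − (moles gaseous reactants) = 0
T = 298 K; RT = 0.0821 × 298 = 24.4658
Kp = Kc·(RT)^Δn = 10.0 × (24.4658)^0 = 10.0 × 1 = 10.0000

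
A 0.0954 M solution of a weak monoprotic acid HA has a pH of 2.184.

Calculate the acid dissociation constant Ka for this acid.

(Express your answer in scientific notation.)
K_a = 4.82e-04

[H⁺] = 10^(−pH) = 10^(−2.184) = 6.546e-03 M. For HA ⇌ H⁺ + A⁻, Ka = x²/(C − x) = (6.546e-03)²/(0.0954 − 6.546e-03) = 4.82e-04.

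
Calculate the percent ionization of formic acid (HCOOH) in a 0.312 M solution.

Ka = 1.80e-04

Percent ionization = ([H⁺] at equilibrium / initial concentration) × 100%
Percent ionization = 2.37%

Let x = [H⁺]. Ka = x²/(C - x) ⇒ x² + (1.80e-04)x - (1.80e-04)(0.312) = 0. x = 7.4045e-03. Percent = (7.4045e-03/0.312) × 100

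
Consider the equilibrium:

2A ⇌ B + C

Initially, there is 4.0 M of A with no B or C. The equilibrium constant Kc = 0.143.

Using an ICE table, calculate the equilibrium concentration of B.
[B] = 0.861 M

ICE: [A] = 4.0 − 2x, [B] = [C] = x.
Kc = x²/(4.0 − 2x)² = 0.143 ⇒ √Kc = x/(4.0 − 2x).
x = √0.143·4.0/(1 + 2√0.143) = 0.37815·4.0/1.7563 = 0.86125.
[B] = x = 0.861 M.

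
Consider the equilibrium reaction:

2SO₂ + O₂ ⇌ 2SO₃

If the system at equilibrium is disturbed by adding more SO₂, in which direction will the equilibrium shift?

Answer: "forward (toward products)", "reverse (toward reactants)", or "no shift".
forward (toward products)

Apply Le Chatelier's principle: system shifts to counteract the change.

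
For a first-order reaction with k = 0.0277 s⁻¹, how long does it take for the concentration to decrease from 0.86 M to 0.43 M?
25.02 s

From ln[A] = ln[A]₀ - k·t: t = ln([A]₀/[A])/k = ln(0.86/0.43)/0.0277 = ln(2.0000)/0.0277 = 0.6931/0.0277 = 25.02 s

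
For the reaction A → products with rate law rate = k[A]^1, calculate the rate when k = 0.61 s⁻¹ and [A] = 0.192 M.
0.1171 M/s

rate = k·[A]^1 = 0.61·(0.192)^1 = 0.61·0.192 = 0.1171 M/s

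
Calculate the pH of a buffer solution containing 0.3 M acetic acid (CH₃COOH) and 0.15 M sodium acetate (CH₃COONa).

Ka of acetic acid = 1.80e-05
pH = 4.44

pKa = -log(1.80e-05) = 4.74. pH = pKa + log([A⁻]/[HA]) = 4.74 + log(0.15/0.3)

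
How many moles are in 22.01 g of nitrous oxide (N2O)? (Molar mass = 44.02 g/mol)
Moles = 22.01 g ÷ 44.02 g/mol = 0.5 mol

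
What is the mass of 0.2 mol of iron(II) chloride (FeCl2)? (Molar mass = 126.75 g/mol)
Mass = 0.2 mol × 126.75 g/mol = 25.35 g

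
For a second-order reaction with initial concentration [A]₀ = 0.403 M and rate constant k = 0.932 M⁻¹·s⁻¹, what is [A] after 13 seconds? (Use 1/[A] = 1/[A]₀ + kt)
0.0685 M

1/[A] = 1/[A]₀ + k·t = 1/0.403 + (0.932)·(13) = 2.4814 + 12.1160 = 14.5974
[A] = 1/14.5974 = 0.0685 M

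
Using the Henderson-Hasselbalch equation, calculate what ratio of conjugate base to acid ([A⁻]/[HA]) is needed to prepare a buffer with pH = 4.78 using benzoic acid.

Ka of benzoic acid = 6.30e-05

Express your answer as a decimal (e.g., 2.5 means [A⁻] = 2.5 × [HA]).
[A⁻]/[HA] = 3.796

pKa = −log(6.30e-05) = 4.2007. pH = pKa + log([A⁻]/[HA]). 4.78 = 4.2007 + log(ratio). log(ratio) = 4.78 − 4.2007 = 0.5793. ratio = 10^(0.5793) = 3.796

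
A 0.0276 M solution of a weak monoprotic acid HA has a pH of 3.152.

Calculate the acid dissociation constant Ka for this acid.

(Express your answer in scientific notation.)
K_a = 1.85e-05

[H⁺] = 10^(−pH) = 10^(−3.152) = 7.047e-04 M. For HA ⇌ H⁺ + A⁻, Ka = x²/(C − x) = (7.047e-04)²/(0.0276 − 7.047e-04) = 1.85e-05.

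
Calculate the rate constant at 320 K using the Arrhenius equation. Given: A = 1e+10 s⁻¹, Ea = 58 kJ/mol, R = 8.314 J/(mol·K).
3.41e+00 s⁻¹

k = A·exp(-Ea/(R·T)) = 1e+10·exp(-58000/(8.314·320)) = 1e+10·exp(-21.8006) = 1e+10·3.4051e-10 = 3.41e+00 s⁻¹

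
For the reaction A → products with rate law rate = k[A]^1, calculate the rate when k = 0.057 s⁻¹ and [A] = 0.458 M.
0.02611 M/s

rate = k·[A]^1 = 0.057·(0.458)^1 = 0.057·0.458 = 0.02611 M/s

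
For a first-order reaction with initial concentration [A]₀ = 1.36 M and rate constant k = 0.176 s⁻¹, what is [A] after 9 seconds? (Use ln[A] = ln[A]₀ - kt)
0.2790 M

ln[A] = ln[A]₀ - k·t = ln(1.36) - (0.176)·(9) = 0.3075 - 1.5840 = -1.2765
[A] = e^(-1.2765) = 0.2790 M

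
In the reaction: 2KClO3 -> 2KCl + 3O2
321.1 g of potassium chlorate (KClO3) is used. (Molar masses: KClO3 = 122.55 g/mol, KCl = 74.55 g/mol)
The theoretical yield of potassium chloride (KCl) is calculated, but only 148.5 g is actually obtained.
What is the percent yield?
Moles of KClO3 = 321.1 g ÷ 122.55 g/mol = 2.62016 mol
Mole ratio: 2 mol KCl / 2 mol KClO3
Moles of KCl = 2.62016 × (2/2) = 2.62016 mol
Theoretical yield = 2.62016 mol × 74.55 g/mol = 195.33 g
Actual yield = 148.5 g
Percent yield = (148.5 / 195.33) × 100% = 76.0%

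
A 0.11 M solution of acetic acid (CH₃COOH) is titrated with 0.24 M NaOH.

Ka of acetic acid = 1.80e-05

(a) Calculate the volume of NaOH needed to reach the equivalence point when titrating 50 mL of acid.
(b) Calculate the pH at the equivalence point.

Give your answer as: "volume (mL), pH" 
V = 22.9 mL, pH = 8.81

(a) At equivalence: moles acid = moles base.
moles acid = 0.11 × 0.05 = 0.0055 mol; V_NaOH = 0.0055/0.24 = 0.02292 L = 22.9 mL.
(b) At equivalence, all acid → conjugate base A⁻ at [A⁻] = 0.0055/0.07292 = 0.07543 M.
Kb = Kw/Ka = 1.0e-14/1.80e-05 = 5.556e-10; [OH⁻] = √(Kb·[A⁻]) = 6.473e-06; pOH = 5.19; pH = 14 − pOH = 8.81.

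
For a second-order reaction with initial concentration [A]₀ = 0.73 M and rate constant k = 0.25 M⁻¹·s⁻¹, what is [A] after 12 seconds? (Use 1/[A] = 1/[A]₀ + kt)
0.2288 M

1/[A] = 1/[A]₀ + k·t = 1/0.73 + (0.25)·(12) = 1.3699 + 3.0000 = 4.3699
[A] = 1/4.3699 = 0.2288 M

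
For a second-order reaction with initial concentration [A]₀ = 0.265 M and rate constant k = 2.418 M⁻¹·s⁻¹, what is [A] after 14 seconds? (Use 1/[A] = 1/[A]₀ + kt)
0.0266 M

1/[A] = 1/[A]₀ + k·t = 1/0.265 + (2.418)·(14) = 3.7736 + 33.8520 = 37.6256
[A] = 1/37.6256 = 0.0266 M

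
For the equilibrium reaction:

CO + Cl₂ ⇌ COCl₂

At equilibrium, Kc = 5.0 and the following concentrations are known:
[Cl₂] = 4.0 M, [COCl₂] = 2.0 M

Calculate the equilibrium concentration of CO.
[CO] = 0.1000 M

Kc = ([COCl₂]) / ([CO] × [Cl₂]) = 5.0
[CO]^1 = (product terms)/(Kc · other reactant terms) = 2 / (5.0 · 4) = 0.1
[CO] = 0.1000 M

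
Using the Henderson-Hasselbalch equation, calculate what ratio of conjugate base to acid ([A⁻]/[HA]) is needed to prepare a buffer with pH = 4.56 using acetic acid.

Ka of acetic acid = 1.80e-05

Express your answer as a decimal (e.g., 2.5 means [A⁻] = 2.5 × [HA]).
[A⁻]/[HA] = 0.654

pKa = −log(1.80e-05) = 4.7447. pH = pKa + log([A⁻]/[HA]). 4.56 = 4.7447 + log(ratio). log(ratio) = 4.56 − 4.7447 = -0.1847. ratio = 10^(-0.1847) = 0.654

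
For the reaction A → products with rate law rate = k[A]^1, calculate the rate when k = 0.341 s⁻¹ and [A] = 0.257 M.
0.08764 M/s

rate = k·[A]^1 = 0.341·(0.257)^1 = 0.341·0.257 = 0.08764 M/s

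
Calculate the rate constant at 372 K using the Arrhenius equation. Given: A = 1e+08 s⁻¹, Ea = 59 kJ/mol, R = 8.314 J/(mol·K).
5.19e-01 s⁻¹

k = A·exp(-Ea/(R·T)) = 1e+08·exp(-59000/(8.314·372)) = 1e+08·exp(-19.0765) = 1e+08·5.1901e-09 = 5.19e-01 s⁻¹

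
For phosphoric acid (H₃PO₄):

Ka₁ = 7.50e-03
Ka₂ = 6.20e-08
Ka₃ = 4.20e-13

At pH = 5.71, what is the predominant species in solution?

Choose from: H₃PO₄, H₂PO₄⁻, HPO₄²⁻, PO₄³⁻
H₂PO₄⁻

pKa1 = 2.12, pKa2 = 7.21, pKa3 = 12.38. Each pKa is the crossover between adjacent species; pH = 5.71 lies in the region where H₂PO₄⁻ predominates.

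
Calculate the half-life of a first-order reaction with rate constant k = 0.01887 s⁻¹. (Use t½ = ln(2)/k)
36.73 s

t½ = ln(2)/k = 0.6931/0.01887 = 36.73 s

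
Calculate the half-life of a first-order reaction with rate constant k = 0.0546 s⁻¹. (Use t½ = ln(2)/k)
12.70 s

t½ = ln(2)/k = 0.6931/0.0546 = 12.70 s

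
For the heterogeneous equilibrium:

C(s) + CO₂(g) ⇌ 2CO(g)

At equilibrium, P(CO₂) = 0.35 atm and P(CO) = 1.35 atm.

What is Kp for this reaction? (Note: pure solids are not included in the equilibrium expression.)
K_p = 5.207

Solid C is excluded.
Kp = P(CO)²/P(CO₂) = (1.35)²/0.35 = 1.823/0.35 = 5.207.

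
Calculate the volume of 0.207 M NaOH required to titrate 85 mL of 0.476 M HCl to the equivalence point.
V_{base} = 195.5 mL

At equivalence: moles acid = moles base.
moles HCl = 0.476 M × 0.085 L = 0.04046 mol
V_NaOH = 0.04046 mol ÷ 0.207 M = 0.1955 L = 195.5 mL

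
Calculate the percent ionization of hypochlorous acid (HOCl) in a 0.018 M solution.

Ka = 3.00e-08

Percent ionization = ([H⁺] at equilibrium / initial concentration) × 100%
Percent ionization = 0.129%

Let x = [H⁺]. Ka = x²/(C - x) ⇒ x² + (3.00e-08)x - (3.00e-08)(0.018) = 0. x = 2.3223e-05. Percent = (2.3223e-05/0.018) × 100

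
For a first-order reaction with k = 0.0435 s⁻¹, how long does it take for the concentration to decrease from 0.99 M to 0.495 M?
15.93 s

From ln[A] = ln[A]₀ - k·t: t = ln([A]₀/[A])/k = ln(0.99/0.495)/0.0435 = ln(2.0000)/0.0435 = 0.6931/0.0435 = 15.93 s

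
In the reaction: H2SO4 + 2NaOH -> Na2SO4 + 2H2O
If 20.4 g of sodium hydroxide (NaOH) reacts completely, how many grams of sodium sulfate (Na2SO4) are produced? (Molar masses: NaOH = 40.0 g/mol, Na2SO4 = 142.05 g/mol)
Moles of NaOH = 20.4 g ÷ 40.0 g/mol = 0.51 mol
Mole ratio: 1 mol Na2SO4 / 2 mol NaOH
Moles of Na2SO4 = 0.51 × (1/2) = 0.255 mol
Mass of Na2SO4 = 0.255 mol × 142.05 g/mol = 36.22 g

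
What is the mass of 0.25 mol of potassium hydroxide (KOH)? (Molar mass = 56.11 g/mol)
Mass = 0.25 mol × 56.11 g/mol = 14.03 g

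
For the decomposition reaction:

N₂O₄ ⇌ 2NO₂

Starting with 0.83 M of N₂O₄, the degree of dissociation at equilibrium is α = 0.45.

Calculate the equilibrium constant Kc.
K_c = 1.2224

x = α·[A]₀ = 0.45 × 0.83 = 0.3735 M dissociated.
At eq: [N₂O₄] = 0.83 − 0.3735 = 0.4565 M; [NO₂] = 2x = 0.747 M.
Kc = [NO₂]²/[N₂O₄] = (0.747)²/0.4565 = 1.222.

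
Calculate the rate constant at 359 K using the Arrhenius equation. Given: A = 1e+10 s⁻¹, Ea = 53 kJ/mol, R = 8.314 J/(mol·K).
1.94e+02 s⁻¹

k = A·exp(-Ea/(R·T)) = 1e+10·exp(-53000/(8.314·359)) = 1e+10·exp(-17.7571) = 1e+10·1.9418e-08 = 1.94e+02 s⁻¹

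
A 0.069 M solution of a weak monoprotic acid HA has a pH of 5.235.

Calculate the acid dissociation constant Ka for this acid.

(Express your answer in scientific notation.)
K_a = 4.91e-10

[H⁺] = 10^(−pH) = 10^(−5.235) = 5.821e-06 M. For HA ⇌ H⁺ + A⁻, Ka = x²/(C − x) = (5.821e-06)²/(0.069 − 5.821e-06) = 4.91e-10.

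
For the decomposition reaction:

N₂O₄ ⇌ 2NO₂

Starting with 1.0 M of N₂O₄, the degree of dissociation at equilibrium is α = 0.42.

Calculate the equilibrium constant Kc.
K_c = 1.2166

x = α·[A]₀ = 0.42 × 1.0 = 0.42 M dissociated.
At eq: [N₂O₄] = 1.0 − 0.42 = 0.58 M; [NO₂] = 2x = 0.84 M.
Kc = [NO₂]²/[N₂O₄] = (0.84)²/0.58 = 1.217.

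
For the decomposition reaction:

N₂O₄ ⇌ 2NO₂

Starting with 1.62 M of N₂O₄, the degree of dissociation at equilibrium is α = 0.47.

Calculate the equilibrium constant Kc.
K_c = 2.7008

x = α·[A]₀ = 0.47 × 1.62 = 0.7614 M dissociated.
At eq: [N₂O₄] = 1.62 − 0.7614 = 0.8586 M; [NO₂] = 2x = 1.523 M.
Kc = [NO₂]²/[N₂O₄] = (1.523)²/0.8586 = 2.701.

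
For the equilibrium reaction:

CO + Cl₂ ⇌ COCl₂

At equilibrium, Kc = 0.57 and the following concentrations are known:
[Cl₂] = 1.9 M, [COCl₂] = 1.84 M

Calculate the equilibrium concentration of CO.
[CO] = 1.6990 M

Kc = ([COCl₂]) / ([CO] × [Cl₂]) = 0.57
[CO]^1 = (product terms)/(Kc · other reactant terms) = 1.84 / (0.57 · 1.9) = 1.699
[CO] = 1.6990 M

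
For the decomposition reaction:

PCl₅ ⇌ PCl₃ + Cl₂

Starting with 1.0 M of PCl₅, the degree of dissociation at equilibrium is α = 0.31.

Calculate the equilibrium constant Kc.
K_c = 0.1393

x = α·[A]₀ = 0.31 × 1.0 = 0.31 M dissociated.
At eq: [PCl₅] = 1.0 − 0.31 = 0.69 M; [PCl₃] = [Cl₂] = x = 0.31 M.
Kc = [PCl₃][Cl₂]/[PCl₅] = (0.31)²/0.69 = 0.1393.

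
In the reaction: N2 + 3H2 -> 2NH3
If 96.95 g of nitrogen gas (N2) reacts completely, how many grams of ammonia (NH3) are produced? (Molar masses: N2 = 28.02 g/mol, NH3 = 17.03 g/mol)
Moles of N2 = 96.95 g ÷ 28.02 g/mol = 3.46003 mol
Mole ratio: 2 mol NH3 / 1 mol N2
Moles of NH3 = 3.46003 × (2/1) = 6.92006 mol
Mass of NH3 = 6.92006 mol × 17.03 g/mol = 117.8 g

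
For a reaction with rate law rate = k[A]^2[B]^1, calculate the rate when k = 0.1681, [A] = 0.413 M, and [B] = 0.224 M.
0.006423 M/s

rate = k·[A]^2·[B]^1 = 0.1681·(0.413)^2·(0.224)^1 = 0.1681·0.170569·0.224 = 0.006423 M/s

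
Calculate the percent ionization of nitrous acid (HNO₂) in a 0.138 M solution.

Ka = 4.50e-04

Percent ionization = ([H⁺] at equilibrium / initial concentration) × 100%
Percent ionization = 5.55%

Let x = [H⁺]. Ka = x²/(C - x) ⇒ x² + (4.50e-04)x - (4.50e-04)(0.138) = 0. x = 7.6586e-03. Percent = (7.6586e-03/0.138) × 100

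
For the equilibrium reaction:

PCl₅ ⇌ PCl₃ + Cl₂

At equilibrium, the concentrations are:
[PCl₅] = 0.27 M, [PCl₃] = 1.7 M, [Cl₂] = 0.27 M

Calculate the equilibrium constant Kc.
K_c = 1.7000

Kc = ([PCl₃] × [Cl₂]) / ([PCl₅])
   = ((1.7)·(0.27)) / ((0.27))
   = 0.459 / 0.27 = 1.7000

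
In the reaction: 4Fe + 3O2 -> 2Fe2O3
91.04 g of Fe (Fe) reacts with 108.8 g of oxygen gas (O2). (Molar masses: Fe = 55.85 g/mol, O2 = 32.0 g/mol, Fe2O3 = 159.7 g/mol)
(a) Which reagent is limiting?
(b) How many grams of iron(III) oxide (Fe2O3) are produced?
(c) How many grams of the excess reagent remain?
(a) Fe, (b) 130.2 g, (c) 69.68 g

Moles of Fe = 91.04 g ÷ 55.85 g/mol = 1.63008 mol
Moles of O2 = 108.8 g ÷ 32.0 g/mol = 3.4 mol
Moles ÷ coefficient: Fe: 1.63008/4 = 0.4075, O2: 3.4/3 = 1.133
(a) Fe has the smaller value, so Fe is the limiting reagent.
(b) Moles of Fe2O3 = 1.63008 mol Fe × (2/4) = 0.81504 mol; mass = 0.81504 mol × 159.7 g/mol = 130.2 g
(c) O2 consumed = 1.63008 × (3/4) = 1.22256 mol; remaining = 3.4 − 1.22256 = 2.17744 mol; mass = 2.17744 mol × 32.0 g/mol = 69.68 g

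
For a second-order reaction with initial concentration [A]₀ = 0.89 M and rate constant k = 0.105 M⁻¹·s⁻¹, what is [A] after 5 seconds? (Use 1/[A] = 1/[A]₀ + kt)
0.6066 M

1/[A] = 1/[A]₀ + k·t = 1/0.89 + (0.105)·(5) = 1.1236 + 0.5250 = 1.6486
[A] = 1/1.6486 = 0.6066 M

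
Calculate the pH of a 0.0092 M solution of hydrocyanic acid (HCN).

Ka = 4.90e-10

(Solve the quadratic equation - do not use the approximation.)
pH = 5.67

x² + Ka×x - Ka×C = 0. Using quadratic formula: [H⁺] = 2.1230e-06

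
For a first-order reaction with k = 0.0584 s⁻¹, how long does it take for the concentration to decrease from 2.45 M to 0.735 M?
20.62 s

From ln[A] = ln[A]₀ - k·t: t = ln([A]₀/[A])/k = ln(2.45/0.735)/0.0584 = ln(3.3333)/0.0584 = 1.2040/0.0584 = 20.62 s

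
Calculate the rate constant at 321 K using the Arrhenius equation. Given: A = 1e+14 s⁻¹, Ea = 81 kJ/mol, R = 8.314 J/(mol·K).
6.59e+00 s⁻¹

k = A·exp(-Ea/(R·T)) = 1e+14·exp(-81000/(8.314·321)) = 1e+14·exp(-30.3508) = 1e+14·6.5890e-14 = 6.59e+00 s⁻¹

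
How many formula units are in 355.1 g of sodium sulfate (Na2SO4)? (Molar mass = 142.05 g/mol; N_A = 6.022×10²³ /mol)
Moles = 355.1 g ÷ 142.05 g/mol = 2.49982 mol
Formula units = 2.49982 mol × 6.022×10²³ /mol = 1.505e+24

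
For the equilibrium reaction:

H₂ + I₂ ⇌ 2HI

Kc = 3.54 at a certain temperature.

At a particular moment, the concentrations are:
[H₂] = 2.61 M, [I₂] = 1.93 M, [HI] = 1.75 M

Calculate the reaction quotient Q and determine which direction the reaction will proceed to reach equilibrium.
Q = 0.608, Q < K, reaction proceeds forward (toward products)

Q = ([HI]^2) / ([H₂] × [I₂])
  = ((1.75)^2) / ((2.61)·(1.93)) = 3.0625/5.0373 = 0.608
Since Q = 0.608 < Kc = 3.54, the reaction proceeds forward (toward products) to reach equilibrium.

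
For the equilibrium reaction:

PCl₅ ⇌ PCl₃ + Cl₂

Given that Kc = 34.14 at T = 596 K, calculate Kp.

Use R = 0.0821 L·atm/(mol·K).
K_p = 1.67e+03

Δn = (moles gaseous products) − (moles gaseous reactants) = 1
T = 596 K; RT = 0.0821 × 596 = 48.9316
Kp = Kc·(RT)^Δn = 34.14 × (48.9316)^1 = 34.14 × 48.9316 = 1.67e+03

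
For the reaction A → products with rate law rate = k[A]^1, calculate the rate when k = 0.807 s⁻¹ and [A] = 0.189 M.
0.1525 M/s

rate = k·[A]^1 = 0.807·(0.189)^1 = 0.807·0.189 = 0.1525 M/s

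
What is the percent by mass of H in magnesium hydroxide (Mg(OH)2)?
Mass of H in formula = 1.008 × 2 = 2.016 g/mol
Molar mass = 58.33 g/mol
% H = (2.016/58.33) × 100% = 3.46%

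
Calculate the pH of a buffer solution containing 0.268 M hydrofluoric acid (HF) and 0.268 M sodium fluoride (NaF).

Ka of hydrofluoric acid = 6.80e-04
pH = 3.17

pKa = -log(6.80e-04) = 3.17. pH = pKa + log([A⁻]/[HA]) = 3.17 + log(0.268/0.268)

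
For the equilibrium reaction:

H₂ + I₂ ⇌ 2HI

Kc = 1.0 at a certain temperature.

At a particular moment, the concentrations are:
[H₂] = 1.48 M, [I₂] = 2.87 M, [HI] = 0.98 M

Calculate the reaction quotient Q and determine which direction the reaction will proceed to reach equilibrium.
Q = 0.226, Q < K, reaction proceeds forward (toward products)

Q = ([HI]^2) / ([H₂] × [I₂])
  = ((0.98)^2) / ((1.48)·(2.87)) = 0.9604/4.2476 = 0.2261
Since Q = 0.2261 < Kc = 1.0, the reaction proceeds forward (toward products) to reach equilibrium.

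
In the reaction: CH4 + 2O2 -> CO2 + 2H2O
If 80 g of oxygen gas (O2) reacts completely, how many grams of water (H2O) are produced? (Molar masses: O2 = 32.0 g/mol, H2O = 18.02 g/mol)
Moles of O2 = 80 g ÷ 32.0 g/mol = 2.5 mol
Mole ratio: 2 mol H2O / 2 mol O2
Moles of H2O = 2.5 × (2/2) = 2.5 mol
Mass of H2O = 2.5 mol × 18.02 g/mol = 45.05 g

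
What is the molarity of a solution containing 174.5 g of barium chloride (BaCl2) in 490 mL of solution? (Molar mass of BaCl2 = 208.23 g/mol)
Moles of BaCl2 = 174.5 g ÷ 208.23 g/mol = 0.838016 mol
Volume = 490 mL = 0.49 L
Molarity = 0.838016 mol ÷ 0.49 L = 1.71 M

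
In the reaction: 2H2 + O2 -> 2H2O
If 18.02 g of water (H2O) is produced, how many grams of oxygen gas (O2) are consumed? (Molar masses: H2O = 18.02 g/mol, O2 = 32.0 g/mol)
Moles of H2O = 18.02 g ÷ 18.02 g/mol = 1 mol
Mole ratio: 1 mol O2 / 2 mol H2O
Moles of O2 = 1 × (1/2) = 0.5 mol
Mass of O2 = 0.5 mol × 32.0 g/mol = 16 g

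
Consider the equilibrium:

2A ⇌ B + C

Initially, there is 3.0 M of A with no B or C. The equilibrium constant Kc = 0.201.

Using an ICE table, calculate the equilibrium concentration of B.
[B] = 0.709 M

ICE: [A] = 3.0 − 2x, [B] = [C] = x.
Kc = x²/(3.0 − 2x)² = 0.201 ⇒ √Kc = x/(3.0 − 2x).
x = √0.201·3.0/(1 + 2√0.201) = 0.44833·3.0/1.8967 = 0.70914.
[B] = x = 0.709 M.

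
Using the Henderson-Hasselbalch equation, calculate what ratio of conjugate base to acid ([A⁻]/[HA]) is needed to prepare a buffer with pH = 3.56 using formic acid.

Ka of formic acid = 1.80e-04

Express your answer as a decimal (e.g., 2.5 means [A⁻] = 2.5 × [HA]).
[A⁻]/[HA] = 0.654

pKa = −log(1.80e-04) = 3.7447. pH = pKa + log([A⁻]/[HA]). 3.56 = 3.7447 + log(ratio). log(ratio) = 3.56 − 3.7447 = -0.1847. ratio = 10^(-0.1847) = 0.654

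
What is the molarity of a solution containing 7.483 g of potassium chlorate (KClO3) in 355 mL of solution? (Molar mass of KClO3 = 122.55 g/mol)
Moles of KClO3 = 7.483 g ÷ 122.55 g/mol = 0.0610608 mol
Volume = 355 mL = 0.355 L
Molarity = 0.0610608 mol ÷ 0.355 L = 0.172 M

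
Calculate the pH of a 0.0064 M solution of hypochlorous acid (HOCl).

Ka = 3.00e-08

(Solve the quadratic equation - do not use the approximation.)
pH = 4.86

x² + Ka×x - Ka×C = 0. Using quadratic formula: [H⁺] = 1.3841e-05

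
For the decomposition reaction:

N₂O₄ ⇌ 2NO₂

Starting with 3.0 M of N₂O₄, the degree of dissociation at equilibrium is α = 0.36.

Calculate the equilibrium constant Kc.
K_c = 2.4300

x = α·[A]₀ = 0.36 × 3.0 = 1.08 M dissociated.
At eq: [N₂O₄] = 3.0 − 1.08 = 1.92 M; [NO₂] = 2x = 2.16 M.
Kc = [NO₂]²/[N₂O₄] = (2.16)²/1.92 = 2.43.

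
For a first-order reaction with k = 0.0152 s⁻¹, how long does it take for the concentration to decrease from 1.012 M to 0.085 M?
162.96 s

From ln[A] = ln[A]₀ - k·t: t = ln([A]₀/[A])/k = ln(1.012/0.085)/0.0152 = ln(11.9059)/0.0152 = 2.4770/0.0152 = 162.96 s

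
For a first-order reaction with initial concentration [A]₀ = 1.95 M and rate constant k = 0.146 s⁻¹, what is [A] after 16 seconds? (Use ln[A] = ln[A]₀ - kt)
0.1886 M

ln[A] = ln[A]₀ - k·t = ln(1.95) - (0.146)·(16) = 0.6678 - 2.3360 = -1.6682
[A] = e^(-1.6682) = 0.1886 M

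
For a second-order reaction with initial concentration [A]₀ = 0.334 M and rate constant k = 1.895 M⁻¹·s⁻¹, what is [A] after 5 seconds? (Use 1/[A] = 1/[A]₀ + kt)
0.0802 M

1/[A] = 1/[A]₀ + k·t = 1/0.334 + (1.895)·(5) = 2.9940 + 9.4750 = 12.4690
[A] = 1/12.4690 = 0.0802 M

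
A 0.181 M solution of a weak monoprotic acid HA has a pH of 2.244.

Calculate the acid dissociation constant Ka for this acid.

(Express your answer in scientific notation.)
K_a = 1.85e-04

[H⁺] = 10^(−pH) = 10^(−2.244) = 5.702e-03 M. For HA ⇌ H⁺ + A⁻, Ka = x²/(C − x) = (5.702e-03)²/(0.181 − 5.702e-03) = 1.85e-04.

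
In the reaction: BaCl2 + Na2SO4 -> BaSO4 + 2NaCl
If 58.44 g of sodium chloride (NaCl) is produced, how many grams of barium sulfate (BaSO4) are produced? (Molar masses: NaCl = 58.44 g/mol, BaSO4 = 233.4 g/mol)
Moles of NaCl = 58.44 g ÷ 58.44 g/mol = 1 mol
Mole ratio: 1 mol BaSO4 / 2 mol NaCl
Moles of BaSO4 = 1 × (1/2) = 0.5 mol
Mass of BaSO4 = 0.5 mol × 233.4 g/mol = 116.7 g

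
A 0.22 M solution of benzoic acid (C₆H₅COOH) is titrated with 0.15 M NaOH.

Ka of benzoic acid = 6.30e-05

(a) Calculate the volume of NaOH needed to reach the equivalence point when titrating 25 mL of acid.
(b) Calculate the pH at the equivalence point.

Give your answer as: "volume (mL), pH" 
V = 36.7 mL, pH = 8.58

(a) At equivalence: moles acid = moles base.
moles acid = 0.22 × 0.025 = 0.0055 mol; V_NaOH = 0.0055/0.15 = 0.03667 L = 36.7 mL.
(b) At equivalence, all acid → conjugate base A⁻ at [A⁻] = 0.0055/0.06167 = 0.08919 M.
Kb = Kw/Ka = 1.0e-14/6.30e-05 = 1.587e-10; [OH⁻] = √(Kb·[A⁻]) = 3.763e-06; pOH = 5.42; pH = 14 − pOH = 8.58.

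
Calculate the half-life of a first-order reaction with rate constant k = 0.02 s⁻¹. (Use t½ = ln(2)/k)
34.66 s

t½ = ln(2)/k = 0.6931/0.02 = 34.66 s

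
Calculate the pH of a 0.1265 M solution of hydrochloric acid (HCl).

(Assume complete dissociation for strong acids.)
pH = 0.90

[H⁺] = 0.1265 M for strong acid. pH = -log[H⁺] = -log(0.1265)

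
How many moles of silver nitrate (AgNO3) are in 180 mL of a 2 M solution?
Moles = Molarity × Volume (L)
Moles = 2 M × 0.18 L = 0.36 mol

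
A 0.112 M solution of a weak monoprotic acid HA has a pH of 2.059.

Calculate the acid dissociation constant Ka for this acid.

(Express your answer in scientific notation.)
K_a = 7.38e-04

[H⁺] = 10^(−pH) = 10^(−2.059) = 8.730e-03 M. For HA ⇌ H⁺ + A⁻, Ka = x²/(C − x) = (8.730e-03)²/(0.112 − 8.730e-03) = 7.38e-04.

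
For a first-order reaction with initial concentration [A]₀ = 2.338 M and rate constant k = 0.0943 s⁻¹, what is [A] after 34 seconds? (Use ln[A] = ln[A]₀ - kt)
0.0947 M

ln[A] = ln[A]₀ - k·t = ln(2.338) - (0.0943)·(34) = 0.8493 - 3.2062 = -2.3569
[A] = e^(-2.3569) = 0.0947 M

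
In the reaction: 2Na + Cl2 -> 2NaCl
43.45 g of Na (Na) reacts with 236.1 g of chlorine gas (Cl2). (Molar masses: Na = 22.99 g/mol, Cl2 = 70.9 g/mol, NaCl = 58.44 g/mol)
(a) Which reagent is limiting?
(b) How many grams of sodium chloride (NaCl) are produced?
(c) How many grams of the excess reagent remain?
(a) Na, (b) 110.4 g, (c) 169.1 g

Moles of Na = 43.45 g ÷ 22.99 g/mol = 1.88995 mol
Moles of Cl2 = 236.1 g ÷ 70.9 g/mol = 3.33004 mol
Moles ÷ coefficient: Na: 1.88995/2 = 0.945, Cl2: 3.33004/1 = 3.33
(a) Na has the smaller value, so Na is the limiting reagent.
(b) Moles of NaCl = 1.88995 mol Na × (2/2) = 1.88995 mol; mass = 1.88995 mol × 58.44 g/mol = 110.4 g
(c) Cl2 consumed = 1.88995 × (1/2) = 0.944976 mol; remaining = 3.33004 − 0.944976 = 2.38507 mol; mass = 2.38507 mol × 70.9 g/mol = 169.1 g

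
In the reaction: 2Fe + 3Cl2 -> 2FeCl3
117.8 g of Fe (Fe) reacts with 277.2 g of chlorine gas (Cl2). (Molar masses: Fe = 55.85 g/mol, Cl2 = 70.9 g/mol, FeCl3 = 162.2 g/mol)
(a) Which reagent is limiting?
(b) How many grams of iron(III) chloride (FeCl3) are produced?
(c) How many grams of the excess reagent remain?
(a) Fe, (b) 342.1 g, (c) 52.88 g

Moles of Fe = 117.8 g ÷ 55.85 g/mol = 2.10922 mol
Moles of Cl2 = 277.2 g ÷ 70.9 g/mol = 3.90973 mol
Moles ÷ coefficient: Fe: 2.10922/2 = 1.055, Cl2: 3.90973/3 = 1.303
(a) Fe has the smaller value, so Fe is the limiting reagent.
(b) Moles of FeCl3 = 2.10922 mol Fe × (2/2) = 2.10922 mol; mass = 2.10922 mol × 162.2 g/mol = 342.1 g
(c) Cl2 consumed = 2.10922 × (3/2) = 3.16383 mol; remaining = 3.90973 − 3.16383 = 0.7459 mol; mass = 0.7459 mol × 70.9 g/mol = 52.88 g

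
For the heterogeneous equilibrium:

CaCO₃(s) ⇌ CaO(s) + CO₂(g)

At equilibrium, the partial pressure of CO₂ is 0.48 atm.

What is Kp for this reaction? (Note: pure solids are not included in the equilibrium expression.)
K_p = 0.48

Solids (CaCO₃, CaO) have activity 1 and are excluded.
Kp = P(CO₂) = 0.48.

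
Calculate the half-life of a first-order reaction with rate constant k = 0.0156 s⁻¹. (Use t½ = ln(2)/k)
44.43 s

t½ = ln(2)/k = 0.6931/0.0156 = 44.43 s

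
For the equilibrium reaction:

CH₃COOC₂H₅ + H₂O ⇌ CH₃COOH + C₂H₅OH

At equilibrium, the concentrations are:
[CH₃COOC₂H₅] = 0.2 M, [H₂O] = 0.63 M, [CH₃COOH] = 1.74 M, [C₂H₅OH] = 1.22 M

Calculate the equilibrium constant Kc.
K_c = 16.8476

Kc = ([CH₃COOH] × [C₂H₅OH]) / ([CH₃COOC₂H₅] × [H₂O])
   = ((1.74)·(1.22)) / ((0.2)·(0.63))
   = 2.1228 / 0.126 = 16.8476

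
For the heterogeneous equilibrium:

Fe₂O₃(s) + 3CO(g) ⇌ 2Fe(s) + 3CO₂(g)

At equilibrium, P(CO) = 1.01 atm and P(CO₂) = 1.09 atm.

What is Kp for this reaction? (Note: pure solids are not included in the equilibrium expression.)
K_p = 1.257

Solids (Fe₂O₃, Fe) are excluded.
Kp = P(CO₂)³/P(CO)³ = (1.09)³/(1.01)³ = 1.295/1.03 = 1.257.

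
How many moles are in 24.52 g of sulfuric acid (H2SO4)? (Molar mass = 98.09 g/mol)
Moles = 24.52 g ÷ 98.09 g/mol = 0.25 mol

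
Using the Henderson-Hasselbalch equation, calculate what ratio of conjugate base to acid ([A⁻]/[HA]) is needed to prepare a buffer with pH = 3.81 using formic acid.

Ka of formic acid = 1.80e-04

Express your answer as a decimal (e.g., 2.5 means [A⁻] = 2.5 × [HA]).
[A⁻]/[HA] = 1.162

pKa = −log(1.80e-04) = 3.7447. pH = pKa + log([A⁻]/[HA]). 3.81 = 3.7447 + log(ratio). log(ratio) = 3.81 − 3.7447 = 0.0653. ratio = 10^(0.0653) = 1.162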